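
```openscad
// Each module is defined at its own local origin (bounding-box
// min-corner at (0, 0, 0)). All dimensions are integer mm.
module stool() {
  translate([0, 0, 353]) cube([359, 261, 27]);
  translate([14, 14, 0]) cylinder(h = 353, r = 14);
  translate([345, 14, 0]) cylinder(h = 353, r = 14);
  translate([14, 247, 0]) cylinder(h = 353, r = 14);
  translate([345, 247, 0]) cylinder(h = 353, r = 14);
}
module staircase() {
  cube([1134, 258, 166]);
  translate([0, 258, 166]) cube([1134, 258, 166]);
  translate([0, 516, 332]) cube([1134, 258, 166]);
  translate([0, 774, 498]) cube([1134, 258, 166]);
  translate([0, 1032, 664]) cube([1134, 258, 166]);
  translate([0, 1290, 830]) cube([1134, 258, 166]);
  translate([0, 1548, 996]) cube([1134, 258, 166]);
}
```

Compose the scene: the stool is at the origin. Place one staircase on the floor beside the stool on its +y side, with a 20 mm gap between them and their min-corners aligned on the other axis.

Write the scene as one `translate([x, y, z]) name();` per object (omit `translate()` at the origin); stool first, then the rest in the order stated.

stool();
translate([0, 281, 0]) staircase();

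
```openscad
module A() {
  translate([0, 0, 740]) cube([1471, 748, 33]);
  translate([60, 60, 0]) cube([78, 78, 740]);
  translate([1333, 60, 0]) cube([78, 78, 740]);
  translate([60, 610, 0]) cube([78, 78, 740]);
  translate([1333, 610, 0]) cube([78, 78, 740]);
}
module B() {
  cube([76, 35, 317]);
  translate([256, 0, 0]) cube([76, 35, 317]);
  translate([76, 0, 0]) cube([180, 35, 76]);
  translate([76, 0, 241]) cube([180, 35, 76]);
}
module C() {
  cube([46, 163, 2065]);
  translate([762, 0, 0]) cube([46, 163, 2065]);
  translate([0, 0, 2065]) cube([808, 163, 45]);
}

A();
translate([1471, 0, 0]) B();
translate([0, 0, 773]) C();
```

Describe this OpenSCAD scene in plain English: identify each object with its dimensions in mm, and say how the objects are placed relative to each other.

A is a rectangular dining table. The top is 1471×748×33 mm with its upper surface at z = 773 mm. It stands on four 78×78 mm square legs, each inset 60 mm from the nearest pair of top edges, running from the floor to the underside of the top.

B is a picture frame with a 180×165 mm rectangular opening (x by z) and a uniform 76 mm border on every side. Frame depth is 35 mm along y. It is built from two vertical stiles running the full outside height and two horizontal rails spanning the gap between the stiles.

C is a door frame. The clear opening is 716 mm wide and 2065 mm high. Two 46 mm wide jambs, 163 mm deep, stand either side of the opening from the floor to the top of the opening. A 45 mm thick head sits across the top of both jambs, spanning the full outside width of the frame.

The picture frame is against the table's +x side, with their −y faces flush. The door frame is on top of the table.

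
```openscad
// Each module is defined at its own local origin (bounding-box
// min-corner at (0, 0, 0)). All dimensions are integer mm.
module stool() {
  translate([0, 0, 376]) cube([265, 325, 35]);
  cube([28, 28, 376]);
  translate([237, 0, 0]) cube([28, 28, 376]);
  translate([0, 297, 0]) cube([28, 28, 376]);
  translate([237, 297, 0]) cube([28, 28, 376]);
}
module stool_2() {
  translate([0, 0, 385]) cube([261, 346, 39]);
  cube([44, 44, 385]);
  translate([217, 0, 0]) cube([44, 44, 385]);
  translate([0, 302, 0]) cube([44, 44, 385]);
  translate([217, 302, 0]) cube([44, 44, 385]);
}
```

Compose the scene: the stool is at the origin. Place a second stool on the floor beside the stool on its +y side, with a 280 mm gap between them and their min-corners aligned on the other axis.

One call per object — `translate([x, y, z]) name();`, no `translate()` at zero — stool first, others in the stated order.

stool();
translate([0, 605, 0]) stool_2();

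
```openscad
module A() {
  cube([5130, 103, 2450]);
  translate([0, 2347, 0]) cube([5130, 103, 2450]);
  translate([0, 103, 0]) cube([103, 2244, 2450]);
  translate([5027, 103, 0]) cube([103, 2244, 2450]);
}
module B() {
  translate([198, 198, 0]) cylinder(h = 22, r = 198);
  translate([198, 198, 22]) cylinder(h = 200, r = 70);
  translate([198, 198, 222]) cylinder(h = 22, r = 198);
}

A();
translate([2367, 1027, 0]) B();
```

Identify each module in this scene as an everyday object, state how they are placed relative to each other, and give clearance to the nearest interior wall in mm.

A is a house frame. B is a spool. The spool sits inside the house frame, centred. The clearance to the nearest interior wall is 924 mm.

Clearances: x = 2264, y = 924; minimum 924 mm.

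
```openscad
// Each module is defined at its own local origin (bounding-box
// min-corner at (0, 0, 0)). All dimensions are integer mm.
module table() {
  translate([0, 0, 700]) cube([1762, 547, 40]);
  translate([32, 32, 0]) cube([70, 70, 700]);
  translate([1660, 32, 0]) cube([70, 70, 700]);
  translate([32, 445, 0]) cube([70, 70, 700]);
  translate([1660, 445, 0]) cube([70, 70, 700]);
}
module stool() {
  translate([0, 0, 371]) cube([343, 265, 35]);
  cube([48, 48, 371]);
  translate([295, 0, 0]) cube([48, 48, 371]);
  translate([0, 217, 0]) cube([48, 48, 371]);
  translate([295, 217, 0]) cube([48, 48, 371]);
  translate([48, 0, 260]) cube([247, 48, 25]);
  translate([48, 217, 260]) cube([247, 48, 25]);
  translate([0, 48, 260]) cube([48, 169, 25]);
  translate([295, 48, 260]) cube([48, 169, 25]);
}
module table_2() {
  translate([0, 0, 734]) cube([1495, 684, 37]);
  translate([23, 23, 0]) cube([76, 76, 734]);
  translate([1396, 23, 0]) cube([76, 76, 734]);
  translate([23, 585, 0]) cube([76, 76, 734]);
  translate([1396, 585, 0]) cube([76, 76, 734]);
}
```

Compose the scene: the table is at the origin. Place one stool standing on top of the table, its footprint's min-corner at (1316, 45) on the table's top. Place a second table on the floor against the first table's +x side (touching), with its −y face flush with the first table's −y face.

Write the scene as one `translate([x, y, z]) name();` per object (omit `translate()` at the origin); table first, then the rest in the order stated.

table();
translate([1316, 45, 740]) stool();
translate([1762, 0, 0]) table_2();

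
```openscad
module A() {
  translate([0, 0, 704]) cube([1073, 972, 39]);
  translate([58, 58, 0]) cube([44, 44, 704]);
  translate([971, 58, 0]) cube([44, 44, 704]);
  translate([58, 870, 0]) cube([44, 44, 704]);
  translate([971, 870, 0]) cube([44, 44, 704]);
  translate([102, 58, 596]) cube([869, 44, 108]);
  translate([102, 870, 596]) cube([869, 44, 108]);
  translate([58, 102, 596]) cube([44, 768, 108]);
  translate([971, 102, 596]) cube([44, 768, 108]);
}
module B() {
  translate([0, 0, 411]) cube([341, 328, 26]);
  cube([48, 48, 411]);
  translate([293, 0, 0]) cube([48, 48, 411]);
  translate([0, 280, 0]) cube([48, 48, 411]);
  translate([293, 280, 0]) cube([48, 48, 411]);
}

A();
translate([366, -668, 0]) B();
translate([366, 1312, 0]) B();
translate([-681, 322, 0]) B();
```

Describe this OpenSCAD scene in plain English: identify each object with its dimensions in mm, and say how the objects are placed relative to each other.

A is a table: top 1073 mm (x) × 972 mm (y), 39 mm thick, upper face at z = 743 mm, on four 44×44 mm square legs, each inset 58 mm from the nearest pair of top edges, running from z = 0 to the bottom of the top. Four apron rails, 44 mm thick and 108 mm tall, run between adjacent legs with their top edges flush with the underside of the top and their outer faces flush with the legs' outer faces.

B is a four-legged stool. The seat is 341×328 mm, 26 mm thick, top at z = 437 mm. It stands on four square legs, each 48×48 mm in cross-section, from z = 0 to the seat underside, each flush with a corner of the seat.

Three stools sit around the table at the −y, +y, −x sides.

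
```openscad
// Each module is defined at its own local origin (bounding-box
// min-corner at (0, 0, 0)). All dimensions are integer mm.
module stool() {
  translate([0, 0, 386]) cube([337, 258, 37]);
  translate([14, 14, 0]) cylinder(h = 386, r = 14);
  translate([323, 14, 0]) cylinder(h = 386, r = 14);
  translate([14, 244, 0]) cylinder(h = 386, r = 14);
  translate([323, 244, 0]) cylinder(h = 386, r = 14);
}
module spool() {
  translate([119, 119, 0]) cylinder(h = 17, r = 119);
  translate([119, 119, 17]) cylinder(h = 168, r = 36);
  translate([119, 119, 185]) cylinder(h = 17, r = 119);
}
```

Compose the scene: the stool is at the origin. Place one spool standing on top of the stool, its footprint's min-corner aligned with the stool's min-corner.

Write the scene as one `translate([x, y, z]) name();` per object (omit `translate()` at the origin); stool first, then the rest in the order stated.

stool();
translate([0, 0, 423]) spool();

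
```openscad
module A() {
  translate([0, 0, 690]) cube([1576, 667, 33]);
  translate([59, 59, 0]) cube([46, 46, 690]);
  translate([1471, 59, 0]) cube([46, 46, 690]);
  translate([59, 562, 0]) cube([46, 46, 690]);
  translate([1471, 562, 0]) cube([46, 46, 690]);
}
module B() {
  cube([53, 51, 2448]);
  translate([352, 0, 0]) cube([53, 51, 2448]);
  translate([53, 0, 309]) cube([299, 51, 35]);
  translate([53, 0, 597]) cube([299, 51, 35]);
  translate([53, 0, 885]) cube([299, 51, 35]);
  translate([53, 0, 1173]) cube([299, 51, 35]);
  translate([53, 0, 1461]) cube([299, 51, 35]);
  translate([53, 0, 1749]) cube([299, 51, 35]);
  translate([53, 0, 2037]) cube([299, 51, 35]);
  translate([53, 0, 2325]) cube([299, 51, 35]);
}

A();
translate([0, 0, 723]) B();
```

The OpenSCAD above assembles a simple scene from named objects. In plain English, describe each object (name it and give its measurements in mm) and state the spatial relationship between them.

A is a rectangular dining table. The top is 1576×667×33 mm with its upper surface at z = 723 mm. It stands on four 46×46 mm square legs, each inset 59 mm from the nearest pair of top edges, running from the floor to the underside of the top.

B is a wooden ladder with two side rails of 53×51 mm section and 2448 mm height, set 405 mm apart overall. Between them run 8 rectangular rungs (51 mm deep, 35 mm thick), front faces flush with the rails' −y face. The bottom of the first rung is 309 mm above the floor and each subsequent rung is 288 mm higher than the one below.

The ladder is on top of the table.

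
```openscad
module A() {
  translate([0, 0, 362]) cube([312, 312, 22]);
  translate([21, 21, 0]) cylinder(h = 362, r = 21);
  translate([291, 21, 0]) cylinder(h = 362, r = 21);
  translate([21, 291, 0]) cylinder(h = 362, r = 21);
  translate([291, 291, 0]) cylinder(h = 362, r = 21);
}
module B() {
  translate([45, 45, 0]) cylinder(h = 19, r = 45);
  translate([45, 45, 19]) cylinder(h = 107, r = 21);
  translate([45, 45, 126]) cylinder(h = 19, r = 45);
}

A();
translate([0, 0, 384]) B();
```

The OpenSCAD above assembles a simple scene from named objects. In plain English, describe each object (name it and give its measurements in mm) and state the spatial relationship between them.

A is a four-legged stool. The seat is 312×312 mm, 22 mm thick, top at z = 384 mm. It stands on four round legs, each 42 mm in diameter, from z = 0 to the seat underside, each leg's axis is inset half a diameter from the nearest pair of seat edges (so the leg's bounding box is flush with the corner).

B is a spool: two coaxial disc flanges of radius 45 mm and thickness 19 mm, joined by a core cylinder of radius 21 mm and height 107 mm. The lower flange rests on z = 0 and the three cylinders share a vertical axis.

The spool is on top of the stool.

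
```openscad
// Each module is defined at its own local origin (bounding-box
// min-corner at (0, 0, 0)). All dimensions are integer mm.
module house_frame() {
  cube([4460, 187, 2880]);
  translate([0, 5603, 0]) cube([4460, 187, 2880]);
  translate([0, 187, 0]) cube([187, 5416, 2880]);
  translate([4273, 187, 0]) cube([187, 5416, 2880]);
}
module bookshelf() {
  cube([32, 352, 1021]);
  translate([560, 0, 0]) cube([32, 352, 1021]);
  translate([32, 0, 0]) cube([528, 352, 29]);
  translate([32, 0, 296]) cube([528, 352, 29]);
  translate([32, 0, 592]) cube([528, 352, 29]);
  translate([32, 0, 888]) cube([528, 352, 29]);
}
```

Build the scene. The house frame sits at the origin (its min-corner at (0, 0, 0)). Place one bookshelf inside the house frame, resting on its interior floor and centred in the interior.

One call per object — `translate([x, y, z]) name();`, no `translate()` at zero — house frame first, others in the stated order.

house_frame();
translate([1934, 2719, 0]) bookshelf();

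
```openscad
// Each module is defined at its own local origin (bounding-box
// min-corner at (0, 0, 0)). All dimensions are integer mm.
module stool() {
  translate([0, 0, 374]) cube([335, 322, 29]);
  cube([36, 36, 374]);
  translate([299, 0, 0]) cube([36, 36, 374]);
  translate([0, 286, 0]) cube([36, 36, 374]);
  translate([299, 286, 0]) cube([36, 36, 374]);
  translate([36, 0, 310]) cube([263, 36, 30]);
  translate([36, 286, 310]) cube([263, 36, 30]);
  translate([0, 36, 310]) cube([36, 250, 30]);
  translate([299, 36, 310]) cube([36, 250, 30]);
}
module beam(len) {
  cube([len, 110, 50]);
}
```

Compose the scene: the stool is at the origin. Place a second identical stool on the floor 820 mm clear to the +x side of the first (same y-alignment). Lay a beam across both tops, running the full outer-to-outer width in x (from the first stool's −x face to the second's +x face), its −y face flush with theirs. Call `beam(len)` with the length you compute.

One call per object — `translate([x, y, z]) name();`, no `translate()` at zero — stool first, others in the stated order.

stool();
translate([1155, 0, 0]) stool();
translate([0, 0, 403]) beam(1490);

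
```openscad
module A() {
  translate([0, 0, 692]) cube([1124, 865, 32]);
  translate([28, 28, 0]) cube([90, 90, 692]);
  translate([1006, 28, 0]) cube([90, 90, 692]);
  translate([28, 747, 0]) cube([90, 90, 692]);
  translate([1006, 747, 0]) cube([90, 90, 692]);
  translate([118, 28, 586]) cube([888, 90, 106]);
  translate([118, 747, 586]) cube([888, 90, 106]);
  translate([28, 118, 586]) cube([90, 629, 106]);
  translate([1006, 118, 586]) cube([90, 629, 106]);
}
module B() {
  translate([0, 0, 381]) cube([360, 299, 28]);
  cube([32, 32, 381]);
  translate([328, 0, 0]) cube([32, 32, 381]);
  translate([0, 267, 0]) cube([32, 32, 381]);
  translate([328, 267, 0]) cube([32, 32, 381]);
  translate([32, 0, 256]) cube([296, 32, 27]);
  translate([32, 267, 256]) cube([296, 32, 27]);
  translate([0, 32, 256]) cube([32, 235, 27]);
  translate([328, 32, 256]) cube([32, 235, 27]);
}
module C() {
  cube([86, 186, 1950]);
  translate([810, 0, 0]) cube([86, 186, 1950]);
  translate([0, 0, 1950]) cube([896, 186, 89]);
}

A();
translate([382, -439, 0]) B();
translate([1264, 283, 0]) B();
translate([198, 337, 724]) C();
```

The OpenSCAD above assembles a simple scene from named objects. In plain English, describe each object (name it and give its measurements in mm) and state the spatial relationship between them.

A is a table: top 1124 mm (x) × 865 mm (y), 32 mm thick, upper face at z = 724 mm, on four 90×90 mm square legs, each inset 28 mm from the nearest pair of top edges, running from z = 0 to the bottom of the top. Four apron rails, 90 mm thick and 106 mm tall, run between adjacent legs with their top edges flush with the underside of the top and their outer faces flush with the legs' outer faces.

B is a simple wooden stool: a rectangular seat 360 mm (x) by 299 mm (y), 28 mm thick, top face at z = 409 mm, on four square legs, each 32×32 mm in cross-section. The legs rest on z = 0, each flush with a corner of the seat. Four stretchers, 32 mm wide and 27 mm tall, connect adjacent legs with their undersides at z = 256 mm, each running between the inner faces of the legs it joins and aligned with the legs' outer faces on the other axis.

C is a rectangular door frame: two vertical jambs of 86×186 mm section, 1950 mm tall, with a clear opening 724 mm wide between their inner faces. A header 89 mm tall and 186 mm deep lies on top of the jambs and spans the full outside width.

Two stools sit around the table at the −y, +x sides. The door frame is on top of the table.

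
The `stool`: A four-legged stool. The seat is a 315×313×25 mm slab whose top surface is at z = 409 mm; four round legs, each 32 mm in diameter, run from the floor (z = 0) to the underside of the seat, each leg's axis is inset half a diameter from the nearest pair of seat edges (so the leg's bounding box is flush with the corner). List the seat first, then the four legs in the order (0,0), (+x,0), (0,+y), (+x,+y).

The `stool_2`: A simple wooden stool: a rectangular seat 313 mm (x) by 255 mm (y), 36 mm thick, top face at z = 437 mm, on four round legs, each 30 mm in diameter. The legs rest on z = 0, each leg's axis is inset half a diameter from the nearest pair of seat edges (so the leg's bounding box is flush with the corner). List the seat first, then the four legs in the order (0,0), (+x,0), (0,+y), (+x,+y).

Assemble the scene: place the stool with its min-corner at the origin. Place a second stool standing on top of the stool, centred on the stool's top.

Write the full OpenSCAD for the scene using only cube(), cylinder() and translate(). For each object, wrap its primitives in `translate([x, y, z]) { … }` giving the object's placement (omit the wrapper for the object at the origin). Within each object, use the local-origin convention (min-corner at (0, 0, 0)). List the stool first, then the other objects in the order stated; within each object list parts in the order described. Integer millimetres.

translate([0, 0, 384]) cube([315, 313, 25]);
translate([16, 16, 0]) cylinder(h = 384, r = 16);
translate([299, 16, 0]) cylinder(h = 384, r = 16);
translate([16, 297, 0]) cylinder(h = 384, r = 16);
translate([299, 297, 0]) cylinder(h = 384, r = 16);
translate([1, 29, 409]) {
  translate([0, 0, 401]) cube([313, 255, 36]);
  translate([15, 15, 0]) cylinder(h = 401, r = 15);
  translate([298, 15, 0]) cylinder(h = 401, r = 15);
  translate([15, 240, 0]) cylinder(h = 401, r = 15);
  translate([298, 240, 0]) cylinder(h = 401, r = 15);
}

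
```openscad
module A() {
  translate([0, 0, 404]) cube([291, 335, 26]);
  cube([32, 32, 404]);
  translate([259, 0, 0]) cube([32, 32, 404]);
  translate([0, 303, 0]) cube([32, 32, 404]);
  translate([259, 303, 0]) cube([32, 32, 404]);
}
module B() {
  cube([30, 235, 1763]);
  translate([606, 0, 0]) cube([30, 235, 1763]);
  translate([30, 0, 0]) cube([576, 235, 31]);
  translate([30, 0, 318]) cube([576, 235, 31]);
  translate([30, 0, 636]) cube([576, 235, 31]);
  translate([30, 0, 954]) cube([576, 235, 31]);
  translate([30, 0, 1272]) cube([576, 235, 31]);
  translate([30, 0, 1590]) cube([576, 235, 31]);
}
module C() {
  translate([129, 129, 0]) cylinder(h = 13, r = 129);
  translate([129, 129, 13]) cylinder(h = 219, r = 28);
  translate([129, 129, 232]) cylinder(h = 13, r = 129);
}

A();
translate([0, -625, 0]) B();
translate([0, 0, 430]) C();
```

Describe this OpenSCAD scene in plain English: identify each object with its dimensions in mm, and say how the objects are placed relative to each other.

A is a simple wooden stool: a rectangular seat 291 mm (x) by 335 mm (y), 26 mm thick, top face at z = 430 mm, on four square legs, each 32×32 mm in cross-section. The legs rest on z = 0, each flush with a corner of the seat.

B is a bookshelf 636 mm wide overall, 235 mm deep and 1763 mm tall. The two sides are 30 mm thick vertical panels. 6 horizontal shelves of 31 mm thickness span between the inner faces of the sides; the lowest shelf sits on the floor and shelves are stacked with a clear vertical gap of 287 mm between each pair.

C is a spool: two coaxial disc flanges of radius 129 mm and thickness 13 mm, joined by a core cylinder of radius 28 mm and height 219 mm. The lower flange rests on z = 0 and the three cylinders share a vertical axis.

The bookshelf is on the floor beside the stool on its −y side. The spool is on top of the stool.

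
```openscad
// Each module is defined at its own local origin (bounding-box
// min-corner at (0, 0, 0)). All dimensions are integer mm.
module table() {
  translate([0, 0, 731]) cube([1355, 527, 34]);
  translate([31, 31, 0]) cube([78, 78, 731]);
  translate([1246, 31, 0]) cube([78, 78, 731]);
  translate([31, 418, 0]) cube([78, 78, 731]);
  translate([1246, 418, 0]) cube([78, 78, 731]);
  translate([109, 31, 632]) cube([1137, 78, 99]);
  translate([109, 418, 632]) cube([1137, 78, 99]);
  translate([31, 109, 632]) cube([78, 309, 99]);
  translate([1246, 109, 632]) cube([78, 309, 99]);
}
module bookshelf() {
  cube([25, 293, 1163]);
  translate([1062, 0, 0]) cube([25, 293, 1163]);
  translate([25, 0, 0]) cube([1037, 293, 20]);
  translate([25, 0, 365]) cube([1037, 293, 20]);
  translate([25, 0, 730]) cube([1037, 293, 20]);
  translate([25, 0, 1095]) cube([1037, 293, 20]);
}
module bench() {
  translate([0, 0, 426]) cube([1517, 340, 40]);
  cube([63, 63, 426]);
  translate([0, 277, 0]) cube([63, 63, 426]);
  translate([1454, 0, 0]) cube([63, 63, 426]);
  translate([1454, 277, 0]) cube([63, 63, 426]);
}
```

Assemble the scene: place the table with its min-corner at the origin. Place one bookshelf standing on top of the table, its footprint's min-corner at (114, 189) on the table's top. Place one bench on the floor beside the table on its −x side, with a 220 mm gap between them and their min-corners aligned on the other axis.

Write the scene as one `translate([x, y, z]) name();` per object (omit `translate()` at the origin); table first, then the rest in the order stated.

table();
translate([114, 189, 765]) bookshelf();
translate([-1737, 0, 0]) bench();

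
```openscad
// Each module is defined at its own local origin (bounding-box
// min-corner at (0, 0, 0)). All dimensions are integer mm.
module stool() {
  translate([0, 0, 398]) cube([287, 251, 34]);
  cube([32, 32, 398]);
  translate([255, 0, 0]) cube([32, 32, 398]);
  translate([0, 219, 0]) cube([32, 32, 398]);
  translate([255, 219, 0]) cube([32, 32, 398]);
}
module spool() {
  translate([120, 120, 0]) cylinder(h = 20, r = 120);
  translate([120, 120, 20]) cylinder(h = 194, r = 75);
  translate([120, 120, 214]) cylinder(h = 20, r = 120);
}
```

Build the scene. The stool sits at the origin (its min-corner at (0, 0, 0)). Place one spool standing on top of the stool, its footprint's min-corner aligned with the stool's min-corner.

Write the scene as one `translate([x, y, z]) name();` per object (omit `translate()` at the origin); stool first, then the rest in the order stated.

stool();
translate([0, 0, 432]) spool();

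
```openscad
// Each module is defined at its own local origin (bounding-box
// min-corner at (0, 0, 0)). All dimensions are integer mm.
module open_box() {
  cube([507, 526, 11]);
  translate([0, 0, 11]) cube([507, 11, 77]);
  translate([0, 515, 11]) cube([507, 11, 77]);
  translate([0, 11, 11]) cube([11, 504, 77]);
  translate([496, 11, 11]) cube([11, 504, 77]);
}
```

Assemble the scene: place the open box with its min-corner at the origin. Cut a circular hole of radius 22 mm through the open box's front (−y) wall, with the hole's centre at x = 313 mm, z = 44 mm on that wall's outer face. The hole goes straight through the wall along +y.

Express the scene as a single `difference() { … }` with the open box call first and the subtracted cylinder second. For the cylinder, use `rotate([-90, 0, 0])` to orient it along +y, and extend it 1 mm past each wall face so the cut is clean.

difference() {
  open_box();
  translate([313, -1, 44]) rotate([-90, 0, 0]) cylinder(h = 13, r = 22);
}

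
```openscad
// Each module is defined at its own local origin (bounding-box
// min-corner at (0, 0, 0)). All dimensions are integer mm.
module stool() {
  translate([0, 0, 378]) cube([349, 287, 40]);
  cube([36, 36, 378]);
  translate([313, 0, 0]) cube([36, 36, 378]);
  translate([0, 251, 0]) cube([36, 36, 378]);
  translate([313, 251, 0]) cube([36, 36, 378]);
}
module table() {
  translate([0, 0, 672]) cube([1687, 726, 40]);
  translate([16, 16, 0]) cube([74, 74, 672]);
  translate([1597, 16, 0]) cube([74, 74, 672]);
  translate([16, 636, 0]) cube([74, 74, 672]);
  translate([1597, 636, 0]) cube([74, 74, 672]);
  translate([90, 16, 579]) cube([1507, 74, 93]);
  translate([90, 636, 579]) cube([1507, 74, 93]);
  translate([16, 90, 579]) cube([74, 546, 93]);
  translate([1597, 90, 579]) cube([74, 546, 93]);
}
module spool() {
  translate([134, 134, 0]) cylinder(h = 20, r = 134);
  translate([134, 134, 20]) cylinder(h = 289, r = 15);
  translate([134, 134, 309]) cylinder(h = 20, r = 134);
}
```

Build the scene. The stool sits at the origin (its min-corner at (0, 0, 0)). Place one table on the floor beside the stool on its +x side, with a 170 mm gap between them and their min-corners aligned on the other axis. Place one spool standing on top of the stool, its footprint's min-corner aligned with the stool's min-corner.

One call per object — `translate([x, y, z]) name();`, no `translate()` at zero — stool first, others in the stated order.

stool();
translate([519, 0, 0]) table();
translate([0, 0, 418]) spool();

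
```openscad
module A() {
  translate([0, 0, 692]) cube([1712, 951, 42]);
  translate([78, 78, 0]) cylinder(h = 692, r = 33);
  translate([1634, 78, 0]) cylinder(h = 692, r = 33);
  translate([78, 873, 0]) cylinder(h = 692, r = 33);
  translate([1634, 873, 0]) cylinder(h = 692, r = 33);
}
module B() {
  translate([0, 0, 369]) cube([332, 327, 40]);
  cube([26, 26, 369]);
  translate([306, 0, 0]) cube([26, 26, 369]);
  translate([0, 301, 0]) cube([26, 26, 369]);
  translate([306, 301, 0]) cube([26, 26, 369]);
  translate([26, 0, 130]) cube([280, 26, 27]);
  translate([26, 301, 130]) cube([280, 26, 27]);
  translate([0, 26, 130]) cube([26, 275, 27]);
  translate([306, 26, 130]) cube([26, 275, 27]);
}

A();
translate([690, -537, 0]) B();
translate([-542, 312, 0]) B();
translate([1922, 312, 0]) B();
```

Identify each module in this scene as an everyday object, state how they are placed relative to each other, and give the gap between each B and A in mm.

A is a table. B is a stool. Three stools sit around the table at the −y, −x, +x sides. The gap between each stool and the table is 210 mm.

Each stool's nearest face is 210 mm from the table's bounding box.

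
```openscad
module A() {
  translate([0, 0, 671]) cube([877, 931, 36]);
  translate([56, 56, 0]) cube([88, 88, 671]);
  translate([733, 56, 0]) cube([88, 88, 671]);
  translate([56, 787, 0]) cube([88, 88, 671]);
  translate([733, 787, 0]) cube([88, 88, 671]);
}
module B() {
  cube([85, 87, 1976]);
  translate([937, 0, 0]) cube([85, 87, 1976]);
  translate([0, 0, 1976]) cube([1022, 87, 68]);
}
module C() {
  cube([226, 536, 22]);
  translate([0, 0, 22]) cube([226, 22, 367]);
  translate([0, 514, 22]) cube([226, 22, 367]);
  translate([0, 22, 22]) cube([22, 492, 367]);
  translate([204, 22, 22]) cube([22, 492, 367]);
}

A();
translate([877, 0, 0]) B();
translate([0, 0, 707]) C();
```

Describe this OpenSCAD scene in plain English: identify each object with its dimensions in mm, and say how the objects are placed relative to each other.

A is a table with a 877×931 mm rectangular top, 36 mm thick, top surface at z = 707 mm, supported by four 88×88 mm square legs, each inset 56 mm from the nearest pair of top edges, running from the floor.

B is a door frame. The clear opening is 852 mm wide and 1976 mm high. Two 85 mm wide jambs, 87 mm deep, stand either side of the opening from the floor to the top of the opening. A 68 mm thick head sits across the top of both jambs, spanning the full outside width of the frame.

C is an open-topped rectangular box: outside dimensions 226×536×389 mm, with a uniform wall and base thickness of 22 mm. The base is a full 226×536 slab on the floor; four walls sit on top of the base. The front and back walls (the −y and +y sides) span the full width; the two side walls fit between them.

The door frame is against the table's +x side, with their −y faces flush. The open box is on top of the table.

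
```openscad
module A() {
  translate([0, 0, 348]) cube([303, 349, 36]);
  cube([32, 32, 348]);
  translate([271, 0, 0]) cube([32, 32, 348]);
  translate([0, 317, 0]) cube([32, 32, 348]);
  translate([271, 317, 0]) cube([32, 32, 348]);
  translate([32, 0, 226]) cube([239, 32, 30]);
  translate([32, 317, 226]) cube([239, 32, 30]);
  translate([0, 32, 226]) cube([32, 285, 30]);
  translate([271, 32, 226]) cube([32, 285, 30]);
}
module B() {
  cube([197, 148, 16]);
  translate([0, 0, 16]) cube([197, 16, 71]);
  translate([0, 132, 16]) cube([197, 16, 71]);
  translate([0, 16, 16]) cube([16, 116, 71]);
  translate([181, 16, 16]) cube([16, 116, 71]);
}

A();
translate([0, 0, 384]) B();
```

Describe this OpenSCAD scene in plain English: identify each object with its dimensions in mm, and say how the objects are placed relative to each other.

A is a simple wooden stool: a rectangular seat 303 mm (x) by 349 mm (y), 36 mm thick, top face at z = 384 mm, on four square legs, each 32×32 mm in cross-section. The legs rest on z = 0, each flush with a corner of the seat. Four stretchers, 32 mm wide and 30 mm tall, connect adjacent legs with their undersides at z = 226 mm, each running between the inner faces of the legs it joins and aligned with the legs' outer faces on the other axis.

B is an open-topped rectangular box: outside dimensions 197×148×87 mm, with a uniform wall and base thickness of 16 mm. The base is a full 197×148 slab on the floor; four walls sit on top of the base. The front and back walls (the −y and +y sides) span the full width; the two side walls fit between them.

The open box is on top of the stool.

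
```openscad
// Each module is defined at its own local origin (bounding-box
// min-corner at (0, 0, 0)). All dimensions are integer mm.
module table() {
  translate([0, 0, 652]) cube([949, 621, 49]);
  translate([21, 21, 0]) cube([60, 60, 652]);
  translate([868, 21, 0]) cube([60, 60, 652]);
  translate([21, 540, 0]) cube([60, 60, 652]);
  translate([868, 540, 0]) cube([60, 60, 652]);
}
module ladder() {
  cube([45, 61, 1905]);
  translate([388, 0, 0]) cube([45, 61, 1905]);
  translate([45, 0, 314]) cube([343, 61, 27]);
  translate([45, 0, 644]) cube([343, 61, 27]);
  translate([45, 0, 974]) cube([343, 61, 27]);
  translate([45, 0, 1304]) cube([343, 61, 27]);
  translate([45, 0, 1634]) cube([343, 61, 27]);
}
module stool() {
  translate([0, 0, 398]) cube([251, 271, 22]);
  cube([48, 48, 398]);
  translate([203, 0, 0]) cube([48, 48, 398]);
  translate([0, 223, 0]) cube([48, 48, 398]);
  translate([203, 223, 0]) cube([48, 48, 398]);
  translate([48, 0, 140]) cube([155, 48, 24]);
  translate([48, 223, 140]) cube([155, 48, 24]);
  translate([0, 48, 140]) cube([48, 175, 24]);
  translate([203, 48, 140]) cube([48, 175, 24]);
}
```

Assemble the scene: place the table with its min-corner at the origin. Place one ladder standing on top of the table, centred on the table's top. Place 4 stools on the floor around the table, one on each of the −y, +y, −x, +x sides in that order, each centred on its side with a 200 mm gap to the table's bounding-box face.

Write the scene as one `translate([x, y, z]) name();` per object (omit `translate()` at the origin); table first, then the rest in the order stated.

table();
translate([258, 280, 701]) ladder();
translate([349, -471, 0]) stool();
translate([349, 821, 0]) stool();
translate([-451, 175, 0]) stool();
translate([1149, 175, 0]) stool();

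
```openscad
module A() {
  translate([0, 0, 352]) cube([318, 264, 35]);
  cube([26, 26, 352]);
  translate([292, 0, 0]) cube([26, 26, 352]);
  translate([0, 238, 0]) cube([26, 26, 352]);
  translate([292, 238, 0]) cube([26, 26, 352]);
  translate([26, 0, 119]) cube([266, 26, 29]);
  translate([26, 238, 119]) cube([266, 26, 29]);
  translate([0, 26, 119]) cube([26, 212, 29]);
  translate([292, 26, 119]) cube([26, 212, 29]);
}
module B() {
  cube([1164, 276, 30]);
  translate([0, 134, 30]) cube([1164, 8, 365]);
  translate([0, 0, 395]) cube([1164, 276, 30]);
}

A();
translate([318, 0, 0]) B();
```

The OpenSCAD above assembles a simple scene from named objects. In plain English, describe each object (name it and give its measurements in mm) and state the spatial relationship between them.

A is a four-legged stool. The seat is a 318×264×35 mm slab whose top surface is at z = 387 mm; four square legs, each 26×26 mm in cross-section, run from the floor (z = 0) to the underside of the seat, each flush with a corner of the seat. Four stretchers, 26 mm wide and 29 mm tall, connect adjacent legs with their undersides at z = 119 mm, each running between the inner faces of the legs it joins and aligned with the legs' outer faces on the other axis.

B is an I-beam lying along x, 1164 mm long. Overall section height 425 mm. Two flanges 276 mm wide (y) and 30 mm thick, one on the floor and one at the top; a web 8 mm thick runs between them, centred on the flange width.

The I-beam is against the stool's +x side, with their −y faces flush.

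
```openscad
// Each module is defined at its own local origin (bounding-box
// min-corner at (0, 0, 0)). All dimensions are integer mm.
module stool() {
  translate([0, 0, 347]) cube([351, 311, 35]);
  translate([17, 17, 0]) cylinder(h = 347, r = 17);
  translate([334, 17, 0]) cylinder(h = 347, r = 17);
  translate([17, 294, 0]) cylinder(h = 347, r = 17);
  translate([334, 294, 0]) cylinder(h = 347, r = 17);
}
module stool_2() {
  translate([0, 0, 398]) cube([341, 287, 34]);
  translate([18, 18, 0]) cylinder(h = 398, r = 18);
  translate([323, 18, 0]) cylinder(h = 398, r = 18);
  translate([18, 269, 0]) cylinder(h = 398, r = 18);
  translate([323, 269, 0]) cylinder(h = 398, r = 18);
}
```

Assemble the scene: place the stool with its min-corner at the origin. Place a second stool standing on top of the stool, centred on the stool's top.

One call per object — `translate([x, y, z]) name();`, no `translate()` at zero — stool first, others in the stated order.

stool();
translate([5, 12, 382]) stool_2();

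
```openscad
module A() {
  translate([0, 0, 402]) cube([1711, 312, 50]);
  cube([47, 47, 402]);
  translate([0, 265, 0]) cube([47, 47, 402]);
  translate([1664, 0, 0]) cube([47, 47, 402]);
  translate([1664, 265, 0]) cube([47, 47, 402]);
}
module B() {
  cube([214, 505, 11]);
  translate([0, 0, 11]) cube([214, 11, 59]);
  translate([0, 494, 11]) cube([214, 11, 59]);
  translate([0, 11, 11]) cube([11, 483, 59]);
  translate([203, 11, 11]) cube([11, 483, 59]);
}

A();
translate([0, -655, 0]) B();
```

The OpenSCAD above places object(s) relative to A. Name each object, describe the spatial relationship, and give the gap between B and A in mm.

A is a bench. B is an open box. The open box is on the floor beside the bench on its −y side. The gap between the open box and the bench is 150 mm.

The open box's nearest face is 150 mm from the bench's −y face.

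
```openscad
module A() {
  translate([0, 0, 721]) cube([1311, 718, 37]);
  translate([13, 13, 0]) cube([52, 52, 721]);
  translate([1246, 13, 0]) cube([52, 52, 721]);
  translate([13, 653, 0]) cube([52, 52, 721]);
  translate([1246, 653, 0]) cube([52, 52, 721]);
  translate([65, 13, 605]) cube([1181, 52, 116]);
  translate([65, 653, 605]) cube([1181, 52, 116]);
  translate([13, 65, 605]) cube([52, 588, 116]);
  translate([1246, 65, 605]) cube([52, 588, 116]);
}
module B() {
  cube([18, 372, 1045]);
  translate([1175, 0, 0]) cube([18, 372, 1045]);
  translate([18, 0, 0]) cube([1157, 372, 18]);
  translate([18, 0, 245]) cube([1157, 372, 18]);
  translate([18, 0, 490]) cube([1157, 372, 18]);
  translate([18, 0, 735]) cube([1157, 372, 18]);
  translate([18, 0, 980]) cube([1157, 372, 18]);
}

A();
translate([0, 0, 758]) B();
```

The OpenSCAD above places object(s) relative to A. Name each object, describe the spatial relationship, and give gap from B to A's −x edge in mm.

The bookshelf's min-x is at 0; the table's min-x is 0; gap = 0 mm.

A is a table. B is a bookshelf. The bookshelf is on top of the table. The gap from the bookshelf to the table's −x edge is 0 mm.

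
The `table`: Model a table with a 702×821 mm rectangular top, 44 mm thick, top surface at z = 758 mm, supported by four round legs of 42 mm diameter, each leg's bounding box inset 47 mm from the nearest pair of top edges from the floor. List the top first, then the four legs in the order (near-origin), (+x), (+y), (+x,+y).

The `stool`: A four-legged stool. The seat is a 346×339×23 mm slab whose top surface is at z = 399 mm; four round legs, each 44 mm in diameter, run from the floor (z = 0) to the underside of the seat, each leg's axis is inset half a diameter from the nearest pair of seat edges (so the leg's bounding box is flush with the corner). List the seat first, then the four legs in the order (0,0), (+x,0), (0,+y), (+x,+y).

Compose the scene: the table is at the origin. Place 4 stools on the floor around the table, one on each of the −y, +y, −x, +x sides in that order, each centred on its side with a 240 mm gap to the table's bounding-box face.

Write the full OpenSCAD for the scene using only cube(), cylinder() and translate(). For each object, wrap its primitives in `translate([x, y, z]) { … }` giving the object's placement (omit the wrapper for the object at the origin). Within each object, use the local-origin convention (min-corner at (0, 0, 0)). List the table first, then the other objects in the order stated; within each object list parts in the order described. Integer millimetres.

translate([0, 0, 714]) cube([702, 821, 44]);
translate([68, 68, 0]) cylinder(h = 714, r = 21);
translate([634, 68, 0]) cylinder(h = 714, r = 21);
translate([68, 753, 0]) cylinder(h = 714, r = 21);
translate([634, 753, 0]) cylinder(h = 714, r = 21);
translate([178, -579, 0]) {
  translate([0, 0, 376]) cube([346, 339, 23]);
  translate([22, 22, 0]) cylinder(h = 376, r = 22);
  translate([324, 22, 0]) cylinder(h = 376, r = 22);
  translate([22, 317, 0]) cylinder(h = 376, r = 22);
  translate([324, 317, 0]) cylinder(h = 376, r = 22);
}
translate([178, 1061, 0]) {
  translate([0, 0, 376]) cube([346, 339, 23]);
  translate([22, 22, 0]) cylinder(h = 376, r = 22);
  translate([324, 22, 0]) cylinder(h = 376, r = 22);
  translate([22, 317, 0]) cylinder(h = 376, r = 22);
  translate([324, 317, 0]) cylinder(h = 376, r = 22);
}
translate([-586, 241, 0]) {
  translate([0, 0, 376]) cube([346, 339, 23]);
  translate([22, 22, 0]) cylinder(h = 376, r = 22);
  translate([324, 22, 0]) cylinder(h = 376, r = 22);
  translate([22, 317, 0]) cylinder(h = 376, r = 22);
  translate([324, 317, 0]) cylinder(h = 376, r = 22);
}
translate([942, 241, 0]) {
  translate([0, 0, 376]) cube([346, 339, 23]);
  translate([22, 22, 0]) cylinder(h = 376, r = 22);
  translate([324, 22, 0]) cylinder(h = 376, r = 22);
  translate([22, 317, 0]) cylinder(h = 376, r = 22);
  translate([324, 317, 0]) cylinder(h = 376, r = 22);
}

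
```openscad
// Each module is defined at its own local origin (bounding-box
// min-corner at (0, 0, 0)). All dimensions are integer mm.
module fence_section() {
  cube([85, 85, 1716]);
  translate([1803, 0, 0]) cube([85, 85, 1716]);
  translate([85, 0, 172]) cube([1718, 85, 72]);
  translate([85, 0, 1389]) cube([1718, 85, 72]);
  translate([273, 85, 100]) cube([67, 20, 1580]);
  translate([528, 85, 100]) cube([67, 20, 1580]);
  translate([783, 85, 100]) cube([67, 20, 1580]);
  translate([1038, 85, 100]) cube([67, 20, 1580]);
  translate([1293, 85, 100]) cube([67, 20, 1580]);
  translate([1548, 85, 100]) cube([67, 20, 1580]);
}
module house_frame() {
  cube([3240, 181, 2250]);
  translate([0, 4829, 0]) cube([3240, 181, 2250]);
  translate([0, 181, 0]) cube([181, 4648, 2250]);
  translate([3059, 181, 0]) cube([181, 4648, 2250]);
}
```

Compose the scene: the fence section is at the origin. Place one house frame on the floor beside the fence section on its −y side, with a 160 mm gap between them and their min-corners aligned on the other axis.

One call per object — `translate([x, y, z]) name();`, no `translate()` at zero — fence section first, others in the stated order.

fence_section();
translate([0, -5170, 0]) house_frame();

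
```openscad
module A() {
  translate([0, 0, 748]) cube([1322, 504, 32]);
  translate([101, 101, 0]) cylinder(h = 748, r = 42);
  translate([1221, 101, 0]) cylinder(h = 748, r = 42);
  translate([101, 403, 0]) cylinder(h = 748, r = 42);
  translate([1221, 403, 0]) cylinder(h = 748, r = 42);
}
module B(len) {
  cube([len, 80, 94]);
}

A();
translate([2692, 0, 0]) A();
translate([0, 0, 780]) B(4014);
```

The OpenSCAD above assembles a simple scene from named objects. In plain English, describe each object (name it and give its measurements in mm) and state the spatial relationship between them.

A is a table with a 1322×504 mm rectangular top, 32 mm thick, top surface at z = 780 mm, supported by four round legs of 84 mm diameter, each leg's bounding box inset 59 mm from the nearest pair of top edges, running from the floor.

B is a rectangular beam 4014 mm long (x), 80 mm deep (y), 94 mm thick (z).

The beam spans the tops of two tables placed 1370 mm apart, resting at z = 780 mm.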